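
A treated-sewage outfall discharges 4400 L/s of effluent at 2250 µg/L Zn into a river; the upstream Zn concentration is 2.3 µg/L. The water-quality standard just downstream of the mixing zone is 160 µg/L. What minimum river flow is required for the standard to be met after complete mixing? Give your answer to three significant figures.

58300 L/s

Set C_mix = 160: (Q·2.300 + 4400·2250) / (Q + 4400) = 160
→ Q = 4400·(2250 − 160)/(160 − 2.300) = 58310 L/s.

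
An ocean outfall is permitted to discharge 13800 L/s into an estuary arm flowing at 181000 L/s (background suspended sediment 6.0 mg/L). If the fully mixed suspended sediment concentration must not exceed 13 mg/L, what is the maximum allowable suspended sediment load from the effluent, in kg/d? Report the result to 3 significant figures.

125000 kg/d

Mass balance at the limit: 181000·6.000 + 13800·Cₑ = 194800·13 → Cₑ = 104.8 mg/L.
13800 L/s = 13.80 m³/s. Load = 13.80 m³/s × 104.8 g/m³ × 86 400 s/d = 125000 kg/d.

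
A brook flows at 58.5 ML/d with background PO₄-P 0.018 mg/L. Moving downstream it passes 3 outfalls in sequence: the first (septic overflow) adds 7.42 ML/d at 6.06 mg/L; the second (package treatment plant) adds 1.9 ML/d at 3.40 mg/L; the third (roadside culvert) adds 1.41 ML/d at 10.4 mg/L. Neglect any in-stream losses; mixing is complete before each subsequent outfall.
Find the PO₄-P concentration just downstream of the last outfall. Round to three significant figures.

Outfall 1: combined Q = 65.92 ML/d; C = (58.50·0.01800 + 7.420·6.060)/65.92 = 0.6981 mg/L.
Outfall 2: combined Q = 67.82 ML/d; C = (65.92·0.6981 + 1.900·3.400)/67.82 = 0.7738 mg/L.
Outfall 3: combined Q = 69.23 ML/d; C = (67.82·0.7738 + 1.410·10.40)/69.23 = 0.9698 mg/L.

0.970 mg/L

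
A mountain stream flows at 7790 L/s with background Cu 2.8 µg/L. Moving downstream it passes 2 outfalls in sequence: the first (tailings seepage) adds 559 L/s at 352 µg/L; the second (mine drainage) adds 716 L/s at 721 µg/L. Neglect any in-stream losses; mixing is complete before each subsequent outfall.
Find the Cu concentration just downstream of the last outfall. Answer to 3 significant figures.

81.1 µg/L

Outfall 1: combined Q = 8349 L/s; C = (7790·2.800 + 559.0·352.0)/8349 = 26.18 µg/L.
Outfall 2: combined Q = 9065 L/s; C = (8349·26.18 + 716.0·721.0)/9065 = 81.06 µg/L.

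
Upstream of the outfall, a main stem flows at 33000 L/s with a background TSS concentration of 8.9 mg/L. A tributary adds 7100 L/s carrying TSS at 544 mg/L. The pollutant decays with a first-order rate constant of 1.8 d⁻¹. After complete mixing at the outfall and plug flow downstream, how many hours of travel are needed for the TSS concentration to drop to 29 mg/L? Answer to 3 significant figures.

Conservation of mass: C = (33000·8.900 + 7100·544.0) / 40100 = 4156000/40100 = 103.6 mg/L.
103.6·exp(−k·t) = 29 → t = ln(103.6/29)/k = 61140 s = 16.98 h.

17.0 h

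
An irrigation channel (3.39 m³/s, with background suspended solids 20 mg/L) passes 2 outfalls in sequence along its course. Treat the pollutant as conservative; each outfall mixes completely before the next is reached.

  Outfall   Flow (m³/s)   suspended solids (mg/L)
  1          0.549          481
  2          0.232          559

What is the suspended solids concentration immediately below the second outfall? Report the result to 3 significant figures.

Below outfall 1: Q → 3.939 m³/s, C = (3.390·20.00 + 0.5490·481.0)/3.939 = 84.25 mg/L.
Below outfall 2: Q → 4.171 m³/s, C = (3.939·84.25 + 0.2320·559.0)/4.171 = 110.7 mg/L.

111 mg/L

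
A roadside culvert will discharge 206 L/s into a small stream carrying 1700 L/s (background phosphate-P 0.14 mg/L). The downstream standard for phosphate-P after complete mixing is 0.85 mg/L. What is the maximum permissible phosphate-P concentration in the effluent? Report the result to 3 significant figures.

At the limit, (Qr·Cr + Qe·Cₑ)/(Qr + Qe) = 0.85:
Cₑ = (1906·0.85 − 1700·0.1400) / 206.0 = 6.709 mg/L.

6.71 mg/L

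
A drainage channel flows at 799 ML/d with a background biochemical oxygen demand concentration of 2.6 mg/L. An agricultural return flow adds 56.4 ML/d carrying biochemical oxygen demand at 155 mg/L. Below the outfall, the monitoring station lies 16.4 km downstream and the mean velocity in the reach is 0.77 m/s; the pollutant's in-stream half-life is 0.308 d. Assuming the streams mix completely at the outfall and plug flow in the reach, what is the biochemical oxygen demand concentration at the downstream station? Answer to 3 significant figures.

7.26 mg/L

Conservation of mass: C = (799.0·2.600 + 56.40·155.0) / 855.4 = 10820/855.4 = 12.65 mg/L.
Travel time t = 16.4·1000 / 0.77 = 21300 s = 5.916 h.
Half-life 0.308 d → k = ln 2 / 0.308 = 2.250 d⁻¹.
Applying C = C₀e^(−kt): 12.65 × 0.5742 = 7.263 mg/L.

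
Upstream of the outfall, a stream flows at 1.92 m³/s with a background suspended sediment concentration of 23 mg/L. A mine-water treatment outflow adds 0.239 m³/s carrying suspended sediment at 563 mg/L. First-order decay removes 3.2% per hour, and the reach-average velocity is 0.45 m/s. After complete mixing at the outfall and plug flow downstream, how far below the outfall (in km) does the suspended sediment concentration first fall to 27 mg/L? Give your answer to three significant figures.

Mass balance: C = (1.920·23.00 + 0.2390·563.0) / 2.159 = 178.7/2.159 = 82.78 mg/L.
3.2%/h lost → k = −ln(1 − 0.032) = 0.03252 h⁻¹.
Set 82.78·exp(−k·t) = 27 → t = ln(82.78/27)/k = 124000 s = 34.45 h.
Distance = v·t = 0.45·124000 = 55800 m = 55.80 km.

55.8 km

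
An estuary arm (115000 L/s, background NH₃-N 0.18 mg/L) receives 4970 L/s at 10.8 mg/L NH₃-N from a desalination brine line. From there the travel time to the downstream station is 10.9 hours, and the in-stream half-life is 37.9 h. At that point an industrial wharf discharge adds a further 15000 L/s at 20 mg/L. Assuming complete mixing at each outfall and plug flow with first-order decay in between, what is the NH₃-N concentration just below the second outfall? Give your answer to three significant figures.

2.67 mg/L

Conservation of mass: C = (115000·0.1800 + 4970·10.80) / 120000 = 74380/120000 = 0.6200 mg/L; combined flow 120000 L/s.
Half-life 37.9 h → k = ln 2 / 37.9 = 0.01829 h⁻¹ = 0.4389 d⁻¹.
Applying C = C₀e^(−kt): 0.6200 × 0.8193 = 0.5079 mg/L.
Second outfall: C = (120000·0.5079 + 15000·20.00)/135000 = 2.674 mg/L.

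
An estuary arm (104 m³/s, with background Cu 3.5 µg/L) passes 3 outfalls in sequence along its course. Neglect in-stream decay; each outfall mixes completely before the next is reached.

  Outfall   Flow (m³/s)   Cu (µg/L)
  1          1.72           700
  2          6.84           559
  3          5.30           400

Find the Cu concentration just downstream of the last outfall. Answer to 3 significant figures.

63.7 µg/L

Outfall 1: combined Q = 105.7 m³/s; C = (104.0·3.500 + 1.720·700.0)/105.7 = 14.83 µg/L.
Outfall 2: combined Q = 112.6 m³/s; C = (105.7·14.83 + 6.840·559.0)/112.6 = 47.90 µg/L.
Outfall 3: combined Q = 117.9 m³/s; C = (112.6·47.90 + 5.300·400.0)/117.9 = 63.73 µg/L.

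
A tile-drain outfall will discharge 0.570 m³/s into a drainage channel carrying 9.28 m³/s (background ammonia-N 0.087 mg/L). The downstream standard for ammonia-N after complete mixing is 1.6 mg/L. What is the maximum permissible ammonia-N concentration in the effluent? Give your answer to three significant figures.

At the limit, (Qr·Cr + Qe·Cₑ)/(Qr + Qe) = 1.6:
Cₑ = (9.850·1.6 − 9.280·0.08700) / 0.5700 = 26.23 mg/L.

26.2 mg/L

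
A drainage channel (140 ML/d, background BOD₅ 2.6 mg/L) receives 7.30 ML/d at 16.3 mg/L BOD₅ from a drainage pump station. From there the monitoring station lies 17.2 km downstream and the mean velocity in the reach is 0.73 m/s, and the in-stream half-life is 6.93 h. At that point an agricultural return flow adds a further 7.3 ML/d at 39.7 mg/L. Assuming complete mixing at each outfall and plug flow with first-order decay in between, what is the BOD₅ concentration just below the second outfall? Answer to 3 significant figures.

3.50 mg/L

Mixed concentration C = ΣQC/ΣQ = (140.0·2.600 + 7.300·16.30) / 147.3 = 483.0/147.3 = 3.279 mg/L; combined flow 147.3 ML/d.
Travel time t = 17.2·1000 / 0.73 = 23560 s = 6.545 h.
Half-life 6.93 h → k = ln 2 / 6.93 = 0.1000 h⁻¹ = 2.401 d⁻¹.
Applying C = C₀e^(−kt): 3.279 × 0.5196 = 1.704 mg/L.
Second outfall: C = (147.3·1.704 + 7.300·39.70)/154.6 = 3.498 mg/L.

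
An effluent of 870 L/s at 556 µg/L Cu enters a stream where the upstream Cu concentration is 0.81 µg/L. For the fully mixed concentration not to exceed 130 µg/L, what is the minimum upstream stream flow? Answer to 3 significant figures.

2870 L/s

Set C_mix = 130: (Q·0.8100 + 870.0·556.0) / (Q + 870.0) = 130
→ Q = 870.0·(556.0 − 130)/(130 − 0.8100) = 2869 L/s.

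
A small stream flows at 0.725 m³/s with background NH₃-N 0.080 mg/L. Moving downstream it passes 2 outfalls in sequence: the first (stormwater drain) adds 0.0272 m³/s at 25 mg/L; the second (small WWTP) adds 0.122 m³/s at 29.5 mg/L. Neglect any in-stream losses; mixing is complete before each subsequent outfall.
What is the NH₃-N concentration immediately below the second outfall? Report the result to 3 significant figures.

Below outfall 1: Q → 0.7522 m³/s, C = (0.7250·0.08000 + 0.02720·25.00)/0.7522 = 0.9811 mg/L.
Below outfall 2: Q → 0.8742 m³/s, C = (0.7522·0.9811 + 0.1220·29.50)/0.8742 = 4.961 mg/L.

4.96 mg/L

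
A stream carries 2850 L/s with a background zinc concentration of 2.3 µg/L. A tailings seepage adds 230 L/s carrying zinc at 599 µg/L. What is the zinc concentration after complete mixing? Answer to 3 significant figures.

Flow-weighted average: C = (2850·2.300 + 230.0·599.0) / 3080 = 144300/3080 = 46.86 µg/L.

46.9 µg/L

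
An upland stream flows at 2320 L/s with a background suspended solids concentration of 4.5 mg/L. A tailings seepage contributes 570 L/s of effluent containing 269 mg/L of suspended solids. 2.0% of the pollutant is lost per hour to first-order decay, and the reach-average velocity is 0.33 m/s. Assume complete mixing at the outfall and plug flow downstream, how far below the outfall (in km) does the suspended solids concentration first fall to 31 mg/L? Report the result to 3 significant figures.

35.5 km

Conservation of mass: C = (2320·4.500 + 570.0·269.0) / 2890 = 163800/2890 = 56.67 mg/L.
2.0%/h lost → k = −ln(1 − 0.02) = 0.02020 h⁻¹.
Set 56.67·exp(−k·t) = 31 → t = ln(56.67/31)/k = 107500 s = 29.86 h.
Distance = v·t = 0.33·107500 = 35470 m = 35.47 km.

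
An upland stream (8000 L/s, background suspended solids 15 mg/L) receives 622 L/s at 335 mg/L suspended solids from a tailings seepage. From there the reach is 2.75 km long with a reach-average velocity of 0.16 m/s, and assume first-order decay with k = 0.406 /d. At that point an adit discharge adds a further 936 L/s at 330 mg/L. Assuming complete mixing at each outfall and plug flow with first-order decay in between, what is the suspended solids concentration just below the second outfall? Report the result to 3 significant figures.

64.0 mg/L

Mass balance: C = (8000·15.00 + 622.0·335.0) / 8622 = 328400/8622 = 38.09 mg/L; combined flow 8622 L/s.
Travel time t = 2.75·1000 / 0.16 = 17190 s = 4.774 h.
Applying C = C₀e^(−kt): 38.09 × 0.9224 = 35.13 mg/L.
At the second outfall, C = (8622·35.13 + 936.0·330.0) / (8622 + 936.0) = 64.01 mg/L.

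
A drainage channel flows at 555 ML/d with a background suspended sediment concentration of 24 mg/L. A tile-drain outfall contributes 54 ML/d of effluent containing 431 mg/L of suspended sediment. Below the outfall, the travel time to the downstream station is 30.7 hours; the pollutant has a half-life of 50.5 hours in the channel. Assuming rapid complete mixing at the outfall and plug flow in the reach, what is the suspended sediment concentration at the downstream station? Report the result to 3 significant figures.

39.4 mg/L

Mixed concentration C = ΣQC/ΣQ = (555.0·24.00 + 54.00·431.0) / 609.0 = 36590/609.0 = 60.09 mg/L.
Half-life 50.5 h → k = ln 2 / 50.5 = 0.01373 h⁻¹ = 0.3294 d⁻¹.
Applying C = C₀e^(−kt): 60.09 × 0.6561 = 39.43 mg/L.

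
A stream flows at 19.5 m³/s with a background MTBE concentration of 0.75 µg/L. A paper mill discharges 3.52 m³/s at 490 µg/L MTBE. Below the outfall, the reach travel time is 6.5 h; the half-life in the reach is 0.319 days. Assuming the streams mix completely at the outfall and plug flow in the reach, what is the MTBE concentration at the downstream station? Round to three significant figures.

After mixing, C = (19.50·0.7500 + 3.520·490.0) / 23.02 = 1739/23.02 = 75.56 µg/L.
Half-life 0.319 d → k = ln 2 / 0.319 = 2.173 d⁻¹.
Decay over the reach: 75.56·exp(−kt) = 75.56·0.5552 = 41.95 µg/L.

41.9 µg/L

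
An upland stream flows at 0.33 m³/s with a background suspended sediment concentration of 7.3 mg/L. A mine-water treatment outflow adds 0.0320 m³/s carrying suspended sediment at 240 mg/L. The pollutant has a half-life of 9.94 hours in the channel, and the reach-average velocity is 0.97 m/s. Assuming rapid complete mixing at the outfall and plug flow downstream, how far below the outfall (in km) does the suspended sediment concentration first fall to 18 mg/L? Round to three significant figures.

21.9 km

Mixed concentration C = ΣQC/ΣQ = (0.3300·7.300 + 0.03200·240.0) / 0.3620 = 10.09/0.3620 = 27.87 mg/L.
Half-life 9.94 h → k = ln 2 / 9.94 = 0.06973 h⁻¹ = 1.674 d⁻¹.
Set 27.87·exp(−k·t) = 18 → t = ln(27.87/18)/k = 22570 s = 6.269 h.
Distance = v·t = 0.97·22570 = 21890 m = 21.89 km.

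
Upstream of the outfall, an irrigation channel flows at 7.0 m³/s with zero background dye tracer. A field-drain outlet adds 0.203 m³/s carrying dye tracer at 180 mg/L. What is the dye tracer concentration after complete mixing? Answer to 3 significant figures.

5.07 mg/L

Flow-weighted average: C = (7.000·0 + 0.2030·180.0) / 7.203 = 36.54/7.203 = 5.073 mg/L.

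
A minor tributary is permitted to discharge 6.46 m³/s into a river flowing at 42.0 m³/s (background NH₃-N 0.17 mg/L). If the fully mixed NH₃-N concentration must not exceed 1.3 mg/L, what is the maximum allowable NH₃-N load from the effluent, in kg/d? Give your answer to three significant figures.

4830 kg/d

Mass balance at the limit: 42.00·0.1700 + 6.460·Cₑ = 48.46·1.3 → Cₑ = 8.647 mg/L.
Load = 6.460 m³/s × 8.647 g/m³ × 86 400 s/d = 4826 kg/d.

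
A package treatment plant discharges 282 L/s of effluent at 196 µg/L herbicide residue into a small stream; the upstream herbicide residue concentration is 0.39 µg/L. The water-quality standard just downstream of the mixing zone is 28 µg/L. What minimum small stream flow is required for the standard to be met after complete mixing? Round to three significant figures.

Set C_mix = 28: (Q·0.3900 + 282.0·196.0) / (Q + 282.0) = 28
→ Q = 282.0·(196.0 − 28)/(28 − 0.3900) = 1716 L/s.

1720 L/s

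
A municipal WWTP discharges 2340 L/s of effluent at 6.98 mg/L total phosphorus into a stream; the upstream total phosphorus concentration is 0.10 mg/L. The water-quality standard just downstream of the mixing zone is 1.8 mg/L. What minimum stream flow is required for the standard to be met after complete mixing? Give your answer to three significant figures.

Set C_mix = 1.8: (Q·0.1000 + 2340·6.980) / (Q + 2340) = 1.8
→ Q = 2340·(6.980 − 1.8)/(1.8 − 0.1000) = 7130 L/s.

7130 L/s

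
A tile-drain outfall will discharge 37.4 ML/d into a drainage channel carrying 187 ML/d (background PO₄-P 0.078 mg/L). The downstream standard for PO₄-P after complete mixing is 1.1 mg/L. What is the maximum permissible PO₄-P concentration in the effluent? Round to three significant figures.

6.21 mg/L

At the limit, (Qr·Cr + Qe·Cₑ)/(Qr + Qe) = 1.1:
Cₑ = (224.4·1.1 − 187.0·0.07800) / 37.40 = 6.210 mg/L.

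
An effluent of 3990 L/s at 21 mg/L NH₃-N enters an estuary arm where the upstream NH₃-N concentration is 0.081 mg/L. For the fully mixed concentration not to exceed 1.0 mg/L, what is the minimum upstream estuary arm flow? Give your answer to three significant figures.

86800 L/s

Set C_mix = 1.0: (Q·0.08100 + 3990·21.00) / (Q + 3990) = 1.0
→ Q = 3990·(21.00 − 1.0)/(1.0 − 0.08100) = 86830 L/s.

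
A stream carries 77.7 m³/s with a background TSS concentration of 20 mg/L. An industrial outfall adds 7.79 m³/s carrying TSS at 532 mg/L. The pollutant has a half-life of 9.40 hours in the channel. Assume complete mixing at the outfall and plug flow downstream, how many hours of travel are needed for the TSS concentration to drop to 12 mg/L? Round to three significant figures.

23.3 h

Conservation of mass: C = (77.70·20.00 + 7.790·532.0) / 85.49 = 5698/85.49 = 66.65 mg/L.
Half-life 9.40 h → k = ln 2 / 9.40 = 0.07374 h⁻¹ = 1.770 d⁻¹.
66.65·exp(−k·t) = 12 → t = ln(66.65/12)/k = 83710 s = 23.25 h.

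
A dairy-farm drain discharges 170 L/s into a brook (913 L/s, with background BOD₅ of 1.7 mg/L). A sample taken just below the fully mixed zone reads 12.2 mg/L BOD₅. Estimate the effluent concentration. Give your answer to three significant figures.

68.6 mg/L

Mass balance: 913.0·1.700 + 170.0·Cₑ = 1083·12.20
→ Cₑ = (1083·12.20 − 913.0·1.700) / 170.0 = 68.59 mg/L.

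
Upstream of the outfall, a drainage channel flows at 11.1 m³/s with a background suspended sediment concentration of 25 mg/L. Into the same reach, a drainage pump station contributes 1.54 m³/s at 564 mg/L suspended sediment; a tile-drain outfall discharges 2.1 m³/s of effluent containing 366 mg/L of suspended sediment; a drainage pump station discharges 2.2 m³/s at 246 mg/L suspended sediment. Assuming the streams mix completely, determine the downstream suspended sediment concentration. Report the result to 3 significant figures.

After mixing, C = (11.10·25.00 + 1.540·564.0 + 2.100·366.0 + 2.200·246.0) / 16.94 = 2456/16.94 = 145.0 mg/L.

145 mg/L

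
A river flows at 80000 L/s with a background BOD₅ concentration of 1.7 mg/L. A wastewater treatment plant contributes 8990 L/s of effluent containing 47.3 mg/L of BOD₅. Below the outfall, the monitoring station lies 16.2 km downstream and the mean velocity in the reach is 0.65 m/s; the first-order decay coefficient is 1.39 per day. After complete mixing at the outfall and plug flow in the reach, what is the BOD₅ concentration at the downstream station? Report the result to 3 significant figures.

4.22 mg/L

Mixed concentration C = ΣQC/ΣQ = (80000·1.700 + 8990·47.30) / 88990 = 561200/88990 = 6.307 mg/L.
Travel time t = 16.2·1000 / 0.65 = 24920 s = 6.923 h.
Decay over the reach: 6.307·exp(−kt) = 6.307·0.6697 = 4.223 mg/L.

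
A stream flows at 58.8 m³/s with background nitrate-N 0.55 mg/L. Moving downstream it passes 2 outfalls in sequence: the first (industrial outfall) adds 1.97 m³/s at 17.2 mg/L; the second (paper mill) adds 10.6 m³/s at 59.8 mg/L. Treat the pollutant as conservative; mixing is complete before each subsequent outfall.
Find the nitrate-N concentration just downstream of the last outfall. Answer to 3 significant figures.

Below outfall 1: Q → 60.77 m³/s, C = (58.80·0.5500 + 1.970·17.20)/60.77 = 1.090 mg/L.
Below outfall 2: Q → 71.37 m³/s, C = (60.77·1.090 + 10.60·59.80)/71.37 = 9.809 mg/L.

9.81 mg/L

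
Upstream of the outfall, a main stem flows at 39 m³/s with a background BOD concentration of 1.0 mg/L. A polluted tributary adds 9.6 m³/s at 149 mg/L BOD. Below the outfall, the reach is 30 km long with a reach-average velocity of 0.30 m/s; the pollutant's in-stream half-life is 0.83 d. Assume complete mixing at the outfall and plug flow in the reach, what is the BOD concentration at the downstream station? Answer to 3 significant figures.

11.5 mg/L

Mass balance: C = (39.00·1.000 + 9.600·149.0) / 48.60 = 1469/48.60 = 30.23 mg/L.
Travel time t = 30·1000 / 0.30 = 100000 s = 27.78 h.
Half-life 0.83 d → k = ln 2 / 0.83 = 0.8351 d⁻¹.
Applying C = C₀e^(−kt): 30.23 × 0.3804 = 11.50 mg/L.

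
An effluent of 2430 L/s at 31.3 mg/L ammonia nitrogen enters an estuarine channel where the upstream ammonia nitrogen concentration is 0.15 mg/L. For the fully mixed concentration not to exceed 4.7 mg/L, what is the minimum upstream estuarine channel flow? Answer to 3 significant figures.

14200 L/s

Set C_mix = 4.7: (Q·0.1500 + 2430·31.30) / (Q + 2430) = 4.7
→ Q = 2430·(31.30 − 4.7)/(4.7 − 0.1500) = 14210 L/s.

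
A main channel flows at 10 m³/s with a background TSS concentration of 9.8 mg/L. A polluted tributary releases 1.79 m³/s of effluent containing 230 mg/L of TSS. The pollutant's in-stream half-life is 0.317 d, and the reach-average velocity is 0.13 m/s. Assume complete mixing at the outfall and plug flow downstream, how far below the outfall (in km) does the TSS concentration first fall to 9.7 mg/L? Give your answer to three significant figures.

After mixing, C = (10.00·9.800 + 1.790·230.0) / 11.79 = 509.7/11.79 = 43.23 mg/L.
Half-life 0.317 d → k = ln 2 / 0.317 = 2.187 d⁻¹.
Set 43.23·exp(−k·t) = 9.7 → t = ln(43.23/9.7)/k = 59050 s = 16.40 h.
Distance = v·t = 0.13·59050 = 7677 m = 7.677 km.

7.68 km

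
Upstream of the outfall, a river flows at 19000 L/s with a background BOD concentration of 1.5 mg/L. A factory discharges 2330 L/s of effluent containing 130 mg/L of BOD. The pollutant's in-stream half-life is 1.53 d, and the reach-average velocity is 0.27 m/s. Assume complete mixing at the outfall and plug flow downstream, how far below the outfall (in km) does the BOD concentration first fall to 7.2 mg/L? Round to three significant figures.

39.6 km

Mixed concentration C = ΣQC/ΣQ = (19000·1.500 + 2330·130.0) / 21330 = 331400/21330 = 15.54 mg/L.
Half-life 1.53 d → k = ln 2 / 1.53 = 0.4530 d⁻¹.
Set 15.54·exp(−k·t) = 7.2 → t = ln(15.54/7.2)/k = 146700 s = 40.75 h.
Distance = v·t = 0.27·146700 = 39600 m = 39.60 km.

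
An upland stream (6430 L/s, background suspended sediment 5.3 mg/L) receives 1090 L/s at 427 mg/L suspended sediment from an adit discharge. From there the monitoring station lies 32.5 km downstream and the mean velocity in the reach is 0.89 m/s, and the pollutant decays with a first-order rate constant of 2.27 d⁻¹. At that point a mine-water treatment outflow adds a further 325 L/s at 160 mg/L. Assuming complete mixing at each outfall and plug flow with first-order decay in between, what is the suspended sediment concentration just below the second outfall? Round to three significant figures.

After mixing, C = (6430·5.300 + 1090·427.0) / 7520 = 499500/7520 = 66.42 mg/L; combined flow 7520 L/s.
Travel time t = 32.5·1000 / 0.89 = 36520 s = 10.14 h.
After decay, C = 66.42 × e^(−kt) = 66.42 × 0.3831 = 25.45 mg/L.
Second outfall: C = (7520·25.45 + 325.0·160.0)/7845 = 31.02 mg/L.

31.0 mg/L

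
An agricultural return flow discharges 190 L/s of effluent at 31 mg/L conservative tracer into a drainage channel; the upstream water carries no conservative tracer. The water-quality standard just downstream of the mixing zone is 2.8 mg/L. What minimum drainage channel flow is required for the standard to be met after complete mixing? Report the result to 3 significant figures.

1910 L/s

Set C_mix = 2.8: (Q·0 + 190.0·31.00) / (Q + 190.0) = 2.8
→ Q = 190.0·(31.00 − 2.8)/(2.8 − 0) = 1914 L/s.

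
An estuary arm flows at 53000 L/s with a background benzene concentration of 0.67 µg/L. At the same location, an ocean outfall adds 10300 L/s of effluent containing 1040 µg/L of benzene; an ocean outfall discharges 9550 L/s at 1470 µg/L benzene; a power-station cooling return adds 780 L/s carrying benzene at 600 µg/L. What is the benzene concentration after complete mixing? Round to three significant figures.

Flow-weighted average: C = (53000·0.6700 + 10300·1040 + 9550·1470 + 780.0·600.0) / 73630 = 25250000/73630 = 343.0 µg/L.

343 µg/L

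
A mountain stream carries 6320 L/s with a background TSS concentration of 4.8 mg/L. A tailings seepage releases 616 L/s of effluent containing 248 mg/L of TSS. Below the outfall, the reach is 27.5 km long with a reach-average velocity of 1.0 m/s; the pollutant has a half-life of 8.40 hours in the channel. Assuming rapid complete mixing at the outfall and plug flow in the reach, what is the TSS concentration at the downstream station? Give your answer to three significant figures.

14.1 mg/L

Conservation of mass: C = (6320·4.800 + 616.0·248.0) / 6936 = 183100/6936 = 26.40 mg/L.
Travel time t = 27.5·1000 / 1.0 = 27500 s = 7.639 h.
Half-life 8.40 h → k = ln 2 / 8.40 = 0.08252 h⁻¹ = 1.980 d⁻¹.
First-order decay: C = 26.40·exp(−k·t) = 26.40·0.5324 = 14.06 mg/L.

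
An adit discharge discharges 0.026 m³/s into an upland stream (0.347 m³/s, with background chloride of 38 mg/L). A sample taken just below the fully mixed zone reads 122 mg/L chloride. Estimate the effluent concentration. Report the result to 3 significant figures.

1240 mg/L

Mass balance: 0.3470·38.00 + 0.02600·Cₑ = 0.3730·122.0
→ Cₑ = (0.3730·122.0 − 0.3470·38.00) / 0.02600 = 1243 mg/L.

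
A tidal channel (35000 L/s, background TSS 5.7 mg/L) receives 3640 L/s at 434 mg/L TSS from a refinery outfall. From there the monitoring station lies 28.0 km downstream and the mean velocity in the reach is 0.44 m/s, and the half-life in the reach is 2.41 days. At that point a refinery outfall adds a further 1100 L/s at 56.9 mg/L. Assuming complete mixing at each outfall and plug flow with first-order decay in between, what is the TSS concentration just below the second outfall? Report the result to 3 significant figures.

Mass balance: C = (35000·5.700 + 3640·434.0) / 38640 = 1779000/38640 = 46.05 mg/L; combined flow 38640 L/s.
Travel time t = 28.0·1000 / 0.44 = 63640 s = 17.68 h.
Half-life 2.41 d → k = ln 2 / 2.41 = 0.2876 d⁻¹.
Applying C = C₀e^(−kt): 46.05 × 0.8091 = 37.26 mg/L.
Second outfall: C = (38640·37.26 + 1100·56.90)/39740 = 37.80 mg/L.

37.8 mg/L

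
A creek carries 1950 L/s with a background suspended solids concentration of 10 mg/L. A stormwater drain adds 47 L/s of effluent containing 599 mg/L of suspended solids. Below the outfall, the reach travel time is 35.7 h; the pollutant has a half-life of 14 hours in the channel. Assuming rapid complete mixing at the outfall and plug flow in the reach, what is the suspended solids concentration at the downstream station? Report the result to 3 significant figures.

Flow-weighted average: C = (1950·10.00 + 47.00·599.0) / 1997 = 47650/1997 = 23.86 mg/L.
Half-life 14 h → k = ln 2 / 14 = 0.04951 h⁻¹ = 1.188 d⁻¹.
Applying C = C₀e^(−kt): 23.86 × 0.1708 = 4.075 mg/L.

4.07 mg/L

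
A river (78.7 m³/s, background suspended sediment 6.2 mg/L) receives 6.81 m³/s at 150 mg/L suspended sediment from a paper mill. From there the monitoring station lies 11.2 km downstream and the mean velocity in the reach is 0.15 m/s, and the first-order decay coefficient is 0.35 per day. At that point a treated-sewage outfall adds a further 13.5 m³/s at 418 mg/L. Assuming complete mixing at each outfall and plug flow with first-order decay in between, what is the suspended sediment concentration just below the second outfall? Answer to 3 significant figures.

Mass balance: C = (78.70·6.200 + 6.810·150.0) / 85.51 = 1509/85.51 = 17.65 mg/L; combined flow 85.51 m³/s.
Travel time t = 11.2·1000 / 0.15 = 74670 s = 20.74 h.
First-order decay: C = 17.65·exp(−k·t) = 17.65·0.7390 = 13.04 mg/L.
Second outfall: C = (85.51·13.04 + 13.50·418.0)/99.01 = 68.26 mg/L.

68.3 mg/L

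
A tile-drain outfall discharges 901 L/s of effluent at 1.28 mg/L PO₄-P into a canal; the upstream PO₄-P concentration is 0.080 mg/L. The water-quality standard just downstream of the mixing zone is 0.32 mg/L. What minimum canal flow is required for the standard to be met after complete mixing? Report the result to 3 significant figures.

Set C_mix = 0.32: (Q·0.08000 + 901.0·1.280) / (Q + 901.0) = 0.32
→ Q = 901.0·(1.280 − 0.32)/(0.32 − 0.08000) = 3604 L/s.

3600 L/s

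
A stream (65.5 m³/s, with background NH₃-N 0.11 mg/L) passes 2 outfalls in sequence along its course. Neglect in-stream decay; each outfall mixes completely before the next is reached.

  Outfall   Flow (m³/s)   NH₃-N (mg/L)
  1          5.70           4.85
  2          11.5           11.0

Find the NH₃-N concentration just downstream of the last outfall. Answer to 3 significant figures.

Outfall 1: combined Q = 71.20 m³/s; C = (65.50·0.1100 + 5.700·4.850)/71.20 = 0.4895 mg/L.
Outfall 2: combined Q = 82.70 m³/s; C = (71.20·0.4895 + 11.50·11.00)/82.70 = 1.951 mg/L.

1.95 mg/L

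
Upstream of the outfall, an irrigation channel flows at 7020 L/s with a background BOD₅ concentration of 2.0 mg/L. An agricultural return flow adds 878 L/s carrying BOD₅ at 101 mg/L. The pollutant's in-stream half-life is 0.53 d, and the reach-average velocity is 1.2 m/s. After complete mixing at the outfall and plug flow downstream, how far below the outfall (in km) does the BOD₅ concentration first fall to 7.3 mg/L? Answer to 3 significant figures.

Mass balance: C = (7020·2.000 + 878.0·101.0) / 7898 = 102700/7898 = 13.01 mg/L.
Half-life 0.53 d → k = ln 2 / 0.53 = 1.308 d⁻¹.
Set 13.01·exp(−k·t) = 7.3 → t = ln(13.01/7.3)/k = 38150 s = 10.60 h.
Distance = v·t = 1.2·38150 = 45780 m = 45.78 km.

45.8 km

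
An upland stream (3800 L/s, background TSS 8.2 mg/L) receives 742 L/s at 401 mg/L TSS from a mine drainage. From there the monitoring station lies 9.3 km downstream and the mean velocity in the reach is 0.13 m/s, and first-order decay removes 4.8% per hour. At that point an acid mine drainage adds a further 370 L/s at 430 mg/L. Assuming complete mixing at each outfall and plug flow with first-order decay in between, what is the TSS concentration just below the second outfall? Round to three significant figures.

57.6 mg/L

Conservation of mass: C = (3800·8.200 + 742.0·401.0) / 4542 = 328700/4542 = 72.37 mg/L; combined flow 4542 L/s.
Travel time t = 9.3·1000 / 0.13 = 71540 s = 19.87 h.
4.8%/h lost → k = −ln(1 − 0.048) = 0.04919 h⁻¹.
After decay, C = 72.37 × e^(−kt) = 72.37 × 0.3763 = 27.23 mg/L.
At the second outfall, C = (4542·27.23 + 370.0·430.0) / (4542 + 370.0) = 57.57 mg/L.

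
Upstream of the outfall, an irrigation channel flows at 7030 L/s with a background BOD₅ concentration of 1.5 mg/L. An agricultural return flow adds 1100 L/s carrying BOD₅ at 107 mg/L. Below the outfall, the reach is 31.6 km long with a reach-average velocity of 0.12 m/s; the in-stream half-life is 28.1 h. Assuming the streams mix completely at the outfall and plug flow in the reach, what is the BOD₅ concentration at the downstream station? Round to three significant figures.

Mass balance: C = (7030·1.500 + 1100·107.0) / 8130 = 128200/8130 = 15.77 mg/L.
Travel time t = 31.6·1000 / 0.12 = 263300 s = 73.15 h.
Half-life 28.1 h → k = ln 2 / 28.1 = 0.02467 h⁻¹ = 0.5920 d⁻¹.
Applying C = C₀e^(−kt): 15.77 × 0.1646 = 2.596 mg/L.

2.60 mg/L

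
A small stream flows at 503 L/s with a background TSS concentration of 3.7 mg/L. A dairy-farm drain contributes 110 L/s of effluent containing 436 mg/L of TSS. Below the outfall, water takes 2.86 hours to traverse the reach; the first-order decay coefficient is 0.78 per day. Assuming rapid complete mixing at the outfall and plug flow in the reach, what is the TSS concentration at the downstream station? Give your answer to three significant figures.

74.1 mg/L

Mass balance: C = (503.0·3.700 + 110.0·436.0) / 613.0 = 49820/613.0 = 81.27 mg/L.
After decay, C = 81.27 × e^(−kt) = 81.27 × 0.9112 = 74.06 mg/L.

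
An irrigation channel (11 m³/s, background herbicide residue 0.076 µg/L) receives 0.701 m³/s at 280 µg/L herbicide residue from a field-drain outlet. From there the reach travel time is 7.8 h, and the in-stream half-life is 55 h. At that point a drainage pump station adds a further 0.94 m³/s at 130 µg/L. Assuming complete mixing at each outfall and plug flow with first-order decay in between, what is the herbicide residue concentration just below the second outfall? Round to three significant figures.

Flow-weighted average: C = (11.00·0.07600 + 0.7010·280.0) / 11.70 = 197.1/11.70 = 16.85 µg/L; combined flow 11.70 m³/s.
Half-life 55 h → k = ln 2 / 55 = 0.01260 h⁻¹ = 0.3025 d⁻¹.
After decay, C = 16.85 × e^(−kt) = 16.85 × 0.9064 = 15.27 µg/L.
Second outfall: C = (11.70·15.27 + 0.9400·130.0)/12.64 = 23.80 µg/L.

23.8 µg/L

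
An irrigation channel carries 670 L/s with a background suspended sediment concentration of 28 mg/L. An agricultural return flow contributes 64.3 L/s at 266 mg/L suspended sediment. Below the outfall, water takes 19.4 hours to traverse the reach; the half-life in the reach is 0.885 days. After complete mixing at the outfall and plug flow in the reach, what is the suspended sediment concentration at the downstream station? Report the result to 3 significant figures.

25.9 mg/L

Conservation of mass: C = (670.0·28.00 + 64.30·266.0) / 734.3 = 35860/734.3 = 48.84 mg/L.
Half-life 0.885 d → k = ln 2 / 0.885 = 0.7832 d⁻¹.
First-order decay: C = 48.84·exp(−k·t) = 48.84·0.5309 = 25.93 mg/L.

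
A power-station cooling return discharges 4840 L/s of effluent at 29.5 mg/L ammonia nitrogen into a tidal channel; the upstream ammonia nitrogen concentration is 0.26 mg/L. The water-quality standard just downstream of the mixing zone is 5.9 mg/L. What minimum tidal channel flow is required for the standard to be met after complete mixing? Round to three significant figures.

20300 L/s

Set C_mix = 5.9: (Q·0.2600 + 4840·29.50) / (Q + 4840) = 5.9
→ Q = 4840·(29.50 − 5.9)/(5.9 − 0.2600) = 20250 L/s.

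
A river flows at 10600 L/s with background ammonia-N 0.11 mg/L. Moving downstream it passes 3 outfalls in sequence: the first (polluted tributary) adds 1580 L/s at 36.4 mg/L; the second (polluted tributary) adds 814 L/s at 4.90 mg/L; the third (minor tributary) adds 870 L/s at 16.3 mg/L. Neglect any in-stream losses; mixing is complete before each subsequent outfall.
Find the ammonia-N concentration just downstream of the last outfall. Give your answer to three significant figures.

5.54 mg/L

Outfall 1: combined Q = 12180 L/s; C = (10600·0.1100 + 1580·36.40)/12180 = 4.818 mg/L.
Outfall 2: combined Q = 12990 L/s; C = (12180·4.818 + 814.0·4.900)/12990 = 4.823 mg/L.
Outfall 3: combined Q = 13860 L/s; C = (12990·4.823 + 870.0·16.30)/13860 = 5.543 mg/L.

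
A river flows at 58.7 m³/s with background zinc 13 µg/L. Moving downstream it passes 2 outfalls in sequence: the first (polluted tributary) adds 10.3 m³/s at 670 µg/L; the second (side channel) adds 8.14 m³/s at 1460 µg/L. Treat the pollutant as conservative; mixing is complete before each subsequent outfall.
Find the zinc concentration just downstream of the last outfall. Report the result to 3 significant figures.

Below outfall 1: Q → 69.00 m³/s, C = (58.70·13.00 + 10.30·670.0)/69.00 = 111.1 µg/L.
Below outfall 2: Q → 77.14 m³/s, C = (69.00·111.1 + 8.140·1460)/77.14 = 253.4 µg/L.

253 µg/L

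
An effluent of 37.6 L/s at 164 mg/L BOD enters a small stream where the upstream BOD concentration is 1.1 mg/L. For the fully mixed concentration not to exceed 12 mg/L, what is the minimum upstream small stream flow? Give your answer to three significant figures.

524 L/s

Set C_mix = 12: (Q·1.100 + 37.60·164.0) / (Q + 37.60) = 12
→ Q = 37.60·(164.0 − 12)/(12 − 1.100) = 524.3 L/s.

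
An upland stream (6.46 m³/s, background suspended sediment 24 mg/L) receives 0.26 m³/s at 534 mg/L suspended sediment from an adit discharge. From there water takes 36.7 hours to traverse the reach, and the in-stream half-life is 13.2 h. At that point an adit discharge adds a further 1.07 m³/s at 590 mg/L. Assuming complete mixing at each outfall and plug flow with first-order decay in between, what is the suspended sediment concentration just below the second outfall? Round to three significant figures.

After mixing, C = (6.460·24.00 + 0.2600·534.0) / 6.720 = 293.9/6.720 = 43.73 mg/L; combined flow 6.720 m³/s.
Half-life 13.2 h → k = ln 2 / 13.2 = 0.05251 h⁻¹ = 1.260 d⁻¹.
Applying C = C₀e^(−kt): 43.73 × 0.1456 = 6.366 mg/L.
At the second outfall, C = (6.720·6.366 + 1.070·590.0) / (6.720 + 1.070) = 86.53 mg/L.

86.5 mg/L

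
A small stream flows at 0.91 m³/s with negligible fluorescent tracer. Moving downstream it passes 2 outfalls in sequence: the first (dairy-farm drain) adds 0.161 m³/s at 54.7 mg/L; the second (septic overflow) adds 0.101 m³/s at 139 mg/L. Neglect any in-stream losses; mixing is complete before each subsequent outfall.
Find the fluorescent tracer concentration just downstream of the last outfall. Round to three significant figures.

Below outfall 1: Q → 1.071 m³/s, C = (0.9100·0 + 0.1610·54.70)/1.071 = 8.223 mg/L.
Below outfall 2: Q → 1.172 m³/s, C = (1.071·8.223 + 0.1010·139.0)/1.172 = 19.49 mg/L.

19.5 mg/L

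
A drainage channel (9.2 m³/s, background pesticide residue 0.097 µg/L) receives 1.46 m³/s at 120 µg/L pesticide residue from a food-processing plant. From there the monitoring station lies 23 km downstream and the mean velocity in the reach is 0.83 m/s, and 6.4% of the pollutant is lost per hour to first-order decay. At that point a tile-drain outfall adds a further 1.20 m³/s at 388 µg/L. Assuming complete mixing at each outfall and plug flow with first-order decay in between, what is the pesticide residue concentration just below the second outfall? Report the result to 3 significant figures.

After mixing, C = (9.200·0.09700 + 1.460·120.0) / 10.66 = 176.1/10.66 = 16.52 µg/L; combined flow 10.66 m³/s.
Travel time t = 23·1000 / 0.83 = 27710 s = 7.697 h.
6.4%/h lost → k = −ln(1 − 0.064) = 0.06614 h⁻¹.
After decay, C = 16.52 × e^(−kt) = 16.52 × 0.6010 = 9.928 µg/L.
Second outfall: C = (10.66·9.928 + 1.200·388.0)/11.86 = 48.18 µg/L.

48.2 µg/L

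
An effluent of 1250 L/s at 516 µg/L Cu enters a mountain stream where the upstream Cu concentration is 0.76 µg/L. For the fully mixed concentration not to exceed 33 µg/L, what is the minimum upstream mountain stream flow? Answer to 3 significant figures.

Set C_mix = 33: (Q·0.7600 + 1250·516.0) / (Q + 1250) = 33
→ Q = 1250·(516.0 − 33)/(33 − 0.7600) = 18730 L/s.

18700 L/s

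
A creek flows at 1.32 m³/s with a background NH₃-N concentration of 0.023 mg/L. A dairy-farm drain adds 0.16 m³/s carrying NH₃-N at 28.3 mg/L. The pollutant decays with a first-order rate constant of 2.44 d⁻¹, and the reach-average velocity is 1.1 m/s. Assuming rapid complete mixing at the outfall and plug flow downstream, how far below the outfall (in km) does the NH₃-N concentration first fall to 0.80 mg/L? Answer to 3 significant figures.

52.5 km

Mixed concentration C = ΣQC/ΣQ = (1.320·0.02300 + 0.1600·28.30) / 1.480 = 4.558/1.480 = 3.080 mg/L.
Set 3.080·exp(−k·t) = 0.80 → t = ln(3.080/0.80)/k = 47730 s = 13.26 h.
Distance = v·t = 1.1·47730 = 52510 m = 52.51 km.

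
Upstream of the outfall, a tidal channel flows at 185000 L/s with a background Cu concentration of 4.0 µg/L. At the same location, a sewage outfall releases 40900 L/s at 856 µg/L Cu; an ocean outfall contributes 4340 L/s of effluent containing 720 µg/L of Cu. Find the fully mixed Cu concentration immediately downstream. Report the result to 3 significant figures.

169 µg/L

Mixed concentration C = ΣQC/ΣQ = (185000·4.000 + 40900·856.0 + 4340·720.0) / 230200 = 38880000/230200 = 168.8 µg/L.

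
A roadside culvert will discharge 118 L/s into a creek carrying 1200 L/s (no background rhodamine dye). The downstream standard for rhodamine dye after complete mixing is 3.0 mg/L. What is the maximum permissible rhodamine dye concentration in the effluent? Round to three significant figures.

At the limit, (Qr·Cr + Qe·Cₑ)/(Qr + Qe) = 3.0:
Cₑ = (1318·3.0 − 1200·0) / 118.0 = 33.51 mg/L.

33.5 mg/L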